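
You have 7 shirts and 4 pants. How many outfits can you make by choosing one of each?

By the multiplication principle: 7 x 4.

Final answer: 28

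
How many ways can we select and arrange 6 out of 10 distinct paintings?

P(10,6) = 10!/(10-6)! = 10!/4!.

Final answer: P(10,6) = 151200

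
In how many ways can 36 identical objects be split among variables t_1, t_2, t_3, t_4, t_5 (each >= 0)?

Stars and bars with 36 stars and 4 bars:
C(36+5-1, 5-1) = C(40,4).

Final answer: C(40,4) = 91390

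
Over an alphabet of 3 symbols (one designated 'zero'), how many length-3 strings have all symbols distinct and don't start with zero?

The leading digit has 2 choices (anything but zero); the next has 2 (anything but the first), then 1, and so on, one fewer each time.
Total: 2 x 2 x 1.

Final answer: 4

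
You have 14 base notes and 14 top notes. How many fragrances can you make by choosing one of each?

By the multiplication principle: 14 x 14.

Final answer: 196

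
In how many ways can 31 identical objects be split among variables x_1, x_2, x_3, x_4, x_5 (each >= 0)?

Stars and bars with 31 stars and 4 bars:
C(31+5-1, 5-1) = C(35,4).

Final answer: C(35,4) = 52360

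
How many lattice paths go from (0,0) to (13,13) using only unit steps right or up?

Each path has 13 right steps and 13 up steps in some order (26 steps total).
Choose which 13 of the 26 steps are up: C(26,13).

Final answer: C(26,13) = 10400600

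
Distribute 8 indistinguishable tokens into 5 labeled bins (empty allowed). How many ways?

Stars and bars: C(n+k-1, k-1) = C(12,4).

Final answer: C(12,4) = 495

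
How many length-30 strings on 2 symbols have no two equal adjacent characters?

First character: 2 choices. Each subsequent: 1 choices (must differ from the previous one).
Total: 2 x 1^29.

Final answer: 2 x 1^{29} = 2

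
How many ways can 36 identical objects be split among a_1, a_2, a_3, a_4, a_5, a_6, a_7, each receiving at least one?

Substitute a'_i = a_i - 1 (so a'_i >= 0). Then sum a'_i = 36 - 7 = 29.
Stars and bars: C(29+7-1, 7-1) = C(35,6).

Final answer: C(35,6) = 1623160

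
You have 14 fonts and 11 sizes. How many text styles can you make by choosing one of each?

By the multiplication principle: 14 x 11.

Final answer: 154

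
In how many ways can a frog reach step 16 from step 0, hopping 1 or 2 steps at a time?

Let f(n) count the ways. The last step is size 1 or 2, so f(n) = f(n-1) + f(n-2) with f(1)=1, f(2)=2.
Computing successive values: f(1)=1, f(2)=2, f(3)=3, f(4)=5, f(5)=8, f(6)=13, f(7)=21, f(8)=34, f(9)=55, f(10)=89, f(11)=144, f(12)=233, f(13)=377, f(14)=610, f(15)=987, f(16)=1597.

Final answer: 1597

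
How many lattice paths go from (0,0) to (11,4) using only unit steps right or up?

Each path has 11 right steps and 4 up steps in some order (15 steps total).
Choose which 4 of the 15 steps are up: C(15,4).

Final answer: C(15,4) = 1365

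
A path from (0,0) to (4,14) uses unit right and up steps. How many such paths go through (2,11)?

Paths (0,0)->(2,11): C(13,11) = 78.
Paths (2,11)->(4,14): C(5,3) = 10.
By multiplication principle: 78 x 10.

Final answer: 780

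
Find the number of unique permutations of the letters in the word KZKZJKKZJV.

Letters (J:2, K:4, V:1, Z:3). Total letters: 10.
Permutations = 10!/(4! x 3! x 2!).

Final answer: 12600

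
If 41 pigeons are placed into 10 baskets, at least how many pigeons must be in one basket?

By the pigeonhole principle: ceiling(41/10).

Final answer: 5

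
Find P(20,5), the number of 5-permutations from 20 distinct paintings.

P(20,5) = 20!/(20-5)! = 20!/15!.

Final answer: P(20,5) = 1860480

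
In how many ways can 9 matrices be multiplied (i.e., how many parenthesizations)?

This is counted by the nth Catalan number C_n. Here n = 9 - 1 = 8.
C_n = C(2n,n)/(n+1), so C_{8} = C(16,8)/9 = 12870/9.

Final answer: C_{8} = 1430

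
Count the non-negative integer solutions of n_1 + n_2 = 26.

Stars and bars with 26 stars and 1 bars:
C(26+2-1, 2-1) = C(27,1).

Final answer: C(27,1) = 27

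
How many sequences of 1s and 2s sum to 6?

Condition on the final move: it is a 1-step (f(n-1) ways to get there) or a 2-step (f(n-2) ways), so f(n) = f(n-1) + f(n-2), with f(1)=1, f(2)=2.
Computing successive values: f(1)=1, f(2)=2, f(3)=3, f(4)=5, f(5)=8, f(6)=13.

Final answer: 13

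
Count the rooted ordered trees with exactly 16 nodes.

The structures are counted by the Catalan number C_n. Here n = 16 - 1 = 15.
C_n = (2n)!/(n!(n+1)!), so C_{15} = 30!/(15! x 16!) = C(30,15)/16 = 155117520/16.

Final answer: C_{15} = 9694845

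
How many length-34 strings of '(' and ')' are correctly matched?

This is counted by the nth Catalan number C_n. Here n = 17 (pairs).
C_n = C(2n,n) - C(2n,n+1), so C_{17} = C(34,17) - C(34,18) = 2333606220 - 2203961430.

Final answer: C_{17} = 129644790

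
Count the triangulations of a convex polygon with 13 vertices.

This is counted by the nth Catalan number C_n. Here n = 13 - 2 = 11.
C_n = C(2n,n)/(n+1), so C_{11} = C(22,11)/12 = 705432/12.

Final answer: C_{11} = 58786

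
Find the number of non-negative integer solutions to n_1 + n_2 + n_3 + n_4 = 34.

Stars and bars with 34 stars and 3 bars:
C(34+4-1, 4-1) = C(37,3).

Final answer: C(37,3) = 7770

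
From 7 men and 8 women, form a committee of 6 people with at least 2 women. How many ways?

Sum over valid woman counts:
C(8,2)C(7,4) = 980
C(8,3)C(7,3) = 1960
C(8,4)C(7,2) = 1470
C(8,5)C(7,1) = 392
C(8,6)C(7,0) = 28
Total: 980 + 1960 + 1470 + 392 + 28.

Final answer: 4830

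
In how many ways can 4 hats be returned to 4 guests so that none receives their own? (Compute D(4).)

Use the recurrence D(n) = (n-1)(D(n-1) + D(n-2)) with D(0)=1, D(1)=0.
D(2) = 1 x (0 + 1) = 1
D(3) = 2 x (1 + 0) = 2
D(4) = 3 x (D(3) + D(2)) = 3 x (2 + 1)

Final answer: D(4) = 9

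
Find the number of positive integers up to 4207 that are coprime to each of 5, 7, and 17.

|div by 5|=841, |div by 7|=601, |div by 17|=247.
|div by 5&7|=120, |div by 5&17|=49, |div by 7&17|=35, |div by all|=7.
By inclusion-exclusion, divisible by at least one: 841+601+247-120-49-35+7 = 1492.
Not divisible by any: 4207 - 1492.

Final answer: 2715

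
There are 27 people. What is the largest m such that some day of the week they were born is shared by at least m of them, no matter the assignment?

There are 7 possible values for day of the week they were born. With 27 people and 7 categories, by pigeonhole: ceiling(27/7).

Final answer: 4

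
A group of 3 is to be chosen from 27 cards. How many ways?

C(27,3) = 27!/(3! x 24!).

Final answer: \binom{27}{3} = 2925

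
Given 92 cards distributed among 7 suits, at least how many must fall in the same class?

By pigeonhole with 92 objects and 7 categories: ceiling(92/7).

Final answer: 14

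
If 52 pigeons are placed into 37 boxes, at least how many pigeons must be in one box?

By the pigeonhole principle: ceiling(52/37).

Final answer: 2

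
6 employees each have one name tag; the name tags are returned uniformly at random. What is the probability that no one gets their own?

D(n) = (n-1)(D(n-1) + D(n-2)), D(0)=1, D(1)=0.
Building up: D(2)=1, D(3)=2, D(4)=9, D(5)=44, D(6)=265.
Total arrangements: 6! = 720.
Probability = D(6)/6! = 53/144.

Final answer: D(6)/6! = 265/720 = 0.368056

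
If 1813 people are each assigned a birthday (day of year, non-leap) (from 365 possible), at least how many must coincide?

There are 365 possible values for birthday (day of year, non-leap). With 1813 people and 365 categories, by pigeonhole: ceiling(1813/365).

Final answer: 5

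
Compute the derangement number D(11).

Use the recurrence D(n) = (n-1)(D(n-1) + D(n-2)) with D(0)=1, D(1)=0.
Building up: D(2)=1, D(3)=2, D(4)=9, D(5)=44, D(6)=265, D(7)=1854, D(8)=14833, D(9)=133496, D(10)=1334961.
D(11) = 10 x (D(10) + D(9)) = 10 x (1334961 + 133496).

Final answer: D(11) = 14684570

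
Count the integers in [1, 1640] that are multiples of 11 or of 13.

Multiples of 11: 149. Multiples of 13: 126. Of both (lcm=143): 11.
By inclusion-exclusion: 149 + 126 - 11.

Final answer: 264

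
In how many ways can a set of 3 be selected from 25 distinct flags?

C(25,3) = 25!/(3! x (25-3)!).

Final answer: C(25,3) = 2300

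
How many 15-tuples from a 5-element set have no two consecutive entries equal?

Let g(n) count such strings. g(1) = 5, and each valid string of length n-1 extends in 4 ways (any symbol but the last), so g(n) = 4 g(n-1).
Total: g(15) = 5 x 4^14.

Final answer: 5 x 4^{14} = 1342177280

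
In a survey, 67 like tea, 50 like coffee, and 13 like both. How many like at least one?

|A union B| = |A| + |B| - |A intersect B| = 67 + 50 - 13.

Final answer: 104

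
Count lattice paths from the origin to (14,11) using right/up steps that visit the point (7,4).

Paths (0,0)->(7,4): C(11,4) = 330.
Paths (7,4)->(14,11): C(14,7) = 3432.
By multiplication principle: 330 x 3432.

Final answer: 1132560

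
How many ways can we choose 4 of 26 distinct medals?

C(26,4) = 26!/(4! x 22!).

Final answer: \binom{26}{4} = 14950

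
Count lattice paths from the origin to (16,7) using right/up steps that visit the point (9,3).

Paths (0,0)->(9,3): C(12,3) = 220.
Paths (9,3)->(16,7): C(11,4) = 330.
By multiplication principle: 220 x 330.

Final answer: 72600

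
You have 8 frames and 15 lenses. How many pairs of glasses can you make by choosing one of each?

By the multiplication principle: 8 x 15.

Final answer: 120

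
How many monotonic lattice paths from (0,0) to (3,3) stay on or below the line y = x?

Total monotonic paths to (3,3): C(6,3) = 20.
Paths that cross above y=x (reflection bijection): C(6,4) = 15.
Valid Dyck paths: 20 - 15.
(Check: C(6,3) - C(6,4) = C(6,3)/4, the Catalan number C_{3}.)

Final answer: C_{3} = 5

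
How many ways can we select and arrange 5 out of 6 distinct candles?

P(6,5) = 6!/(6-5)! = 6!/1!.

Final answer: P(6,5) = 720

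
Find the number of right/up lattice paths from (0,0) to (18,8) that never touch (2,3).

Total paths to (18,8): C(26,8) = 1562275.
Paths through (2,3): C(5,3) x C(21,5) = 203490.
Avoiding (2,3): 1562275 - 203490.

Final answer: 1358785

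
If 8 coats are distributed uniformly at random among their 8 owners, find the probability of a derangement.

D(n) = (n-1)(D(n-1) + D(n-2)), D(0)=1, D(1)=0.
Building up: D(2)=1, D(3)=2, D(4)=9, D(5)=44, D(6)=265, D(7)=1854, D(8)=14833.
Total arrangements: 8! = 40320.
Probability = D(8)/8! = 2119/5760.

Final answer: D(8)/8! = 14833/40320 = 0.367882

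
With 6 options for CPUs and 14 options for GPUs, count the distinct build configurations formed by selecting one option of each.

By the multiplication principle: 6 x 14.

Final answer: 84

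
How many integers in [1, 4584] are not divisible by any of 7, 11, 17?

|div by 7|=654, |div by 11|=416, |div by 17|=269.
|div by 7&11|=59, |div by 7&17|=38, |div by 11&17|=24, |div by all|=3.
By inclusion-exclusion, divisible by at least one: 654+416+269-59-38-24+3 = 1221.
Not divisible by any: 4584 - 1221.

Final answer: 3363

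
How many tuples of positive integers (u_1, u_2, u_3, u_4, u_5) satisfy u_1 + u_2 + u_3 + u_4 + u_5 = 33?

Substitute u'_i = u_i - 1 (so u'_i >= 0). Then sum u'_i = 33 - 5 = 28.
Stars and bars: C(28+5-1, 5-1) = C(32,4).

Final answer: C(32,4) = 35960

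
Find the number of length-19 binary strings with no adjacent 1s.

A valid string ends in 0 (append to any length-(n-1) valid string) or in 01 (append to any length-(n-2) valid string), so a(n) = a(n-1) + a(n-2) with a(1)=2, a(2)=3.
Iterating the recurrence: a(1)=2, a(2)=3, a(3)=5, a(4)=8, a(5)=13, a(6)=21, a(7)=34, a(8)=55, a(9)=89, a(10)=144, a(11)=233, a(12)=377, a(13)=610, a(14)=987, a(15)=1597, a(16)=2584, a(17)=4181, a(18)=6765, a(19)=10946.

Final answer: 10946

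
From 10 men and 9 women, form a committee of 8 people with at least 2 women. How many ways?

Sum over valid woman counts:
C(9,2)C(10,6) = 7560
C(9,3)C(10,5) = 21168
C(9,4)C(10,4) = 26460
C(9,5)C(10,3) = 15120
C(9,6)C(10,2) = 3780
C(9,7)C(10,1) = 360
C(9,8)C(10,0) = 9
Total: 7560 + 21168 + 26460 + 15120 + 3780 + 360 + 9.

Final answer: 74457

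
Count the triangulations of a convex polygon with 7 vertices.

This is a standard Catalan-number count: the answer is C_n. Here n = 7 - 2 = 5.
C_n = C(2n,n) - C(2n,n+1), so C_{5} = C(10,5) - C(10,6) = 252 - 210.

Final answer: C_{5} = 42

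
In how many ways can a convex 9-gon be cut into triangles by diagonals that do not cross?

This is counted by the nth Catalan number C_n. Here n = 9 - 2 = 7.
Using C_0 = 1 and C_(k+1) = C_k x 2(2k+1)/(k+2), build up term by term: C_1=1, C_2=2, C_3=5, C_4=14, C_5=42, C_6=132, C_7=429.

Final answer: C_{7} = 429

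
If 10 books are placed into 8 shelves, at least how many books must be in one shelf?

By the pigeonhole principle: ceiling(10/8).

Final answer: 2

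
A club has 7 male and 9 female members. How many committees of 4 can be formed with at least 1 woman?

Sum over valid woman counts:
C(9,1)C(7,3) = 315
C(9,2)C(7,2) = 756
C(9,3)C(7,1) = 588
C(9,4)C(7,0) = 126
Total: 315 + 756 + 588 + 126.

Final answer: 1785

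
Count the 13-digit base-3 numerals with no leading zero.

In base 3, the leading digit has 2 choices (1..2); each of the remaining 12 digits has 3 choices.
Total: 2 x 3^12.

Final answer: 1062882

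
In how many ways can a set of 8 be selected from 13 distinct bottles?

C(13,8) = 13!/(8! x 5!).

Final answer: \binom{13}{8} = 1287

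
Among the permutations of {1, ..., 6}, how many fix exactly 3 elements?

Choose which 3 elements are fixed: C(6,3) = 20.
Derange the remaining 3 using D(j) = (j-1)(D(j-1) + D(j-2)), D(0)=1, D(1)=0: D(2)=1, D(3)=2.
Total: 20 x 2.

Final answer: C(6,3) D(3) = 40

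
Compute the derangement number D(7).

D(n) = (n-1)(D(n-1) + D(n-2)), D(0)=1, D(1)=0.
Building up: D(2)=1, D(3)=2, D(4)=9, D(5)=44, D(6)=265.
D(7) = 6 x (D(6) + D(5)) = 6 x (265 + 44).

Final answer: D(7) = 1854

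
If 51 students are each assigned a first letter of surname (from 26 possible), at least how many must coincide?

There are 26 possible values for first letter of surname. With 51 students and 26 categories, by pigeonhole: ceiling(51/26).

Final answer: 2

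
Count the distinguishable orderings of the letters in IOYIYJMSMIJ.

Letters (I:3, J:2, M:2, O:1, S:1, Y:2). Total letters: 11.
Permutations = 11!/(3! x 2! x 2! x 2!).

Final answer: 831600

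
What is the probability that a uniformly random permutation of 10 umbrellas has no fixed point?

Use the recurrence D(n) = (n-1)(D(n-1) + D(n-2)) with D(0)=1, D(1)=0.
Building up: D(2)=1, D(3)=2, D(4)=9, D(5)=44, D(6)=265, D(7)=1854, D(8)=14833, D(9)=133496, D(10)=1334961.
Total arrangements: 10! = 3628800.
Probability = D(10)/10! = 16481/44800.

Final answer: D(10)/10! = 1334961/3628800 = 0.367879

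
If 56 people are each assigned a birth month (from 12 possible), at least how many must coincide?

There are 12 possible values for birth month. With 56 people and 12 categories, by pigeonhole: ceiling(56/12).

Final answer: 5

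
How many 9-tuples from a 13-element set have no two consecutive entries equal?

First character: 13 choices. Each subsequent: 12 choices (must differ from the previous one).
Total: 13 x 12^8.

Final answer: 13 x 12^{8} = 5589762048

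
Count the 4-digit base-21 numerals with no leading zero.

Leading digit: 20 options (nonzero). Other 3 digit(s): 21 options each.
Total: 20 x 21^3.

Final answer: 185220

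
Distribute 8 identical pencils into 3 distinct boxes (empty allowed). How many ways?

Stars and bars: C(n+k-1, k-1) = C(10,2).

Final answer: C(10,2) = 45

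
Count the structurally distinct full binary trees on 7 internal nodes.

The structures are counted by the Catalan number C_n. Here n = 7.
C_n = C(2n,n) - C(2n,n+1), so C_{7} = C(14,7) - C(14,8) = 3432 - 3003.

Final answer: C_{7} = 429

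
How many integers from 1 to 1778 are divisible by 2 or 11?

Multiples of 2: 889. Multiples of 11: 161. Of both (lcm=22): 80.
By inclusion-exclusion: 889 + 161 - 80.

Final answer: 970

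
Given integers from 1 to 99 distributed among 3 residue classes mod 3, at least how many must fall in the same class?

By pigeonhole with 99 objects and 3 categories: ceiling(99/3).

Final answer: 33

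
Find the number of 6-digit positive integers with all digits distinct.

First digit: 9 (not 0). Second: 9 (not first). Third: 8, etc.
Total: 9 x 9 x 8 x 7 x 6 x 5.

Final answer: 136080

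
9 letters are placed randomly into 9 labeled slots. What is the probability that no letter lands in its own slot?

Derangements satisfy D(n) = (n-1)(D(n-1) + D(n-2)), starting from D(0)=1, D(1)=0.
Building up: D(2)=1, D(3)=2, D(4)=9, D(5)=44, D(6)=265, D(7)=1854, D(8)=14833, D(9)=133496.
Total arrangements: 9! = 362880.
Probability = D(9)/9! = 16687/45360.

Final answer: D(9)/9! = 133496/362880 = 0.367879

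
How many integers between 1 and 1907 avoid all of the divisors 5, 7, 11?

|div by 5|=381, |div by 7|=272, |div by 11|=173.
|div by 5&7|=54, |div by 5&11|=34, |div by 7&11|=24, |div by all|=4.
By inclusion-exclusion, divisible by at least one: 381+272+173-54-34-24+4 = 718.
Not divisible by any: 1907 - 718.

Final answer: 1189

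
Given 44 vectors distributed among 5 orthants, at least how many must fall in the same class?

By pigeonhole with 44 objects and 5 categories: ceiling(44/5).

Final answer: 9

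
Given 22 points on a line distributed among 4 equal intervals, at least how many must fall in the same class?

By pigeonhole with 22 objects and 4 categories: ceiling(22/4).

Final answer: 6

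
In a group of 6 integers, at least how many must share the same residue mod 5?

There are 5 possible values for residue mod 5. With 6 integers and 5 categories, by pigeonhole: ceiling(6/5).

Final answer: 2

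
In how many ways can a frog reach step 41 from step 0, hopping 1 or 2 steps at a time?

Let f(n) count the ways. The last step is size 1 or 2, so f(n) = f(n-1) + f(n-2) with f(1)=1, f(2)=2.
Computing successive values: f(1)=1, f(2)=2, f(3)=3, f(4)=5, f(5)=8, f(6)=13, f(7)=21, f(8)=34, f(9)=55, f(10)=89, f(11)=144, f(12)=233, f(13)=377, f(14)=610, f(15)=987, f(16)=1597, f(17)=2584, f(18)=4181, f(19)=6765, f(20)=10946, f(21)=17711, f(22)=28657, f(23)=46368, f(24)=75025, f(25)=121393, f(26)=196418, f(27)=317811, f(28)=514229, f(29)=832040, f(30)=1346269, f(31)=2178309, f(32)=3524578, f(33)=5702887, f(34)=9227465, f(35)=14930352, f(36)=24157817, f(37)=39088169, f(38)=63245986, f(39)=102334155, f(40)=165580141, f(41)=267914296.

Final answer: 267914296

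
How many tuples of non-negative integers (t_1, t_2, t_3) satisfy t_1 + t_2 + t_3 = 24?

Stars and bars with 24 stars and 2 bars:
C(24+3-1, 3-1) = C(26,2).

Final answer: C(26,2) = 325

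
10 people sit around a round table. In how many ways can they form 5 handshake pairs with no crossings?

This is counted by the nth Catalan number C_n. Here n = 10/2 = 5.
C_n = C(2n,n) - C(2n,n+1), so C_{5} = C(10,5) - C(10,6) = 252 - 210.

Final answer: C_{5} = 42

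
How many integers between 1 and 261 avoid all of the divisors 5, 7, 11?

|div by 5|=52, |div by 7|=37, |div by 11|=23.
|div by 5&7|=7, |div by 5&11|=4, |div by 7&11|=3, |div by all|=0.
By inclusion-exclusion, divisible by at least one: 52+37+23-7-4-3+0 = 98.
Not divisible by any: 261 - 98.

Final answer: 163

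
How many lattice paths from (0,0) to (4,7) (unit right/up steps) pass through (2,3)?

Paths (0,0)->(2,3): C(5,3) = 10.
Paths (2,3)->(4,7): C(6,4) = 15.
By multiplication principle: 10 x 15.

Final answer: 150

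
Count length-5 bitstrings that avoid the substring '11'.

A valid string ends in 0 (append to any length-(n-1) valid string) or in 01 (append to any length-(n-2) valid string), so a(n) = a(n-1) + a(n-2) with a(1)=2, a(2)=3.
Iterating the recurrence: a(1)=2, a(2)=3, a(3)=5, a(4)=8, a(5)=13.

Final answer: 13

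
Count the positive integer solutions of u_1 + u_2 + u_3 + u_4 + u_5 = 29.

Substitute u'_i = u_i - 1 (so u'_i >= 0). Then sum u'_i = 29 - 5 = 24.
Stars and bars: C(24+5-1, 5-1) = C(28,4).

Final answer: C(28,4) = 20475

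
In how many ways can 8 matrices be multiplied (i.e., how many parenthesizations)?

This is counted by the nth Catalan number C_n. Here n = 8 - 1 = 7.
C_n = C(2n,n) - C(2n,n+1), so C_{7} = C(14,7) - C(14,8) = 3432 - 3003.

Final answer: C_{7} = 429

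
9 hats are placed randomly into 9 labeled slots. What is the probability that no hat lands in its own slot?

Use the recurrence D(n) = (n-1)(D(n-1) + D(n-2)) with D(0)=1, D(1)=0.
Building up: D(2)=1, D(3)=2, D(4)=9, D(5)=44, D(6)=265, D(7)=1854, D(8)=14833, D(9)=133496.
Total arrangements: 9! = 362880.
Probability = D(9)/9! = 16687/45360.

Final answer: D(9)/9! = 133496/362880 = 0.367879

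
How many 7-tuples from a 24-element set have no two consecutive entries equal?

First character: 24 choices. Each subsequent: 23 choices (must differ from the previous one).
Total: 24 x 23^6.

Final answer: 24 x 23^{6} = 3552861336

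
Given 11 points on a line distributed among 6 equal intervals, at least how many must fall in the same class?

By pigeonhole with 11 objects and 6 categories: ceiling(11/6).

Final answer: 2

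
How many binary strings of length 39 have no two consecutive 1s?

Classify by the final bit: ...0 gives a(n-1) strings, ...01 gives a(n-2) strings. Thus a(n) = a(n-1) + a(n-2) with a(1)=2, a(2)=3.
Building up term by term: a(1)=2, a(2)=3, a(3)=5, a(4)=8, a(5)=13, a(6)=21, a(7)=34, a(8)=55, a(9)=89, a(10)=144, a(11)=233, a(12)=377, a(13)=610, a(14)=987, a(15)=1597, a(16)=2584, a(17)=4181, a(18)=6765, a(19)=10946, a(20)=17711, a(21)=28657, a(22)=46368, a(23)=75025, a(24)=121393, a(25)=196418, a(26)=317811, a(27)=514229, a(28)=832040, a(29)=1346269, a(30)=2178309, a(31)=3524578, a(32)=5702887, a(33)=9227465, a(34)=14930352, a(35)=24157817, a(36)=39088169, a(37)=63245986, a(38)=102334155, a(39)=165580141.

Final answer: 165580141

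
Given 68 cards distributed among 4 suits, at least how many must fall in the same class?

By pigeonhole with 68 objects and 4 categories: ceiling(68/4).

Final answer: 17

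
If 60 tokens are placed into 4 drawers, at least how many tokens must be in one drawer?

By the pigeonhole principle: ceiling(60/4).

Final answer: 15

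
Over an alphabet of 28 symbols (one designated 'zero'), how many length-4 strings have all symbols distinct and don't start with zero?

First digit: 27 (nonzero). Second: 27 (not first). Third: 26, etc.
Total: 27 x 27 x 26 x 25.

Final answer: 473850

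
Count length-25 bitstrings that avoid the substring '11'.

Let a(n) count valid strings. If the last bit is 0 the prefix is any valid string of length n-1; if it is 1 the string must end in 01 with a valid prefix of length n-2. So a(n) = a(n-1) + a(n-2), a(1)=2, a(2)=3.
Iterating the recurrence: a(1)=2, a(2)=3, a(3)=5, a(4)=8, a(5)=13, a(6)=21, a(7)=34, a(8)=55, a(9)=89, a(10)=144, a(11)=233, a(12)=377, a(13)=610, a(14)=987, a(15)=1597, a(16)=2584, a(17)=4181, a(18)=6765, a(19)=10946, a(20)=17711, a(21)=28657, a(22)=46368, a(23)=75025, a(24)=121393, a(25)=196418.

Final answer: 196418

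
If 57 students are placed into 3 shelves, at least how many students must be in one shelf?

By the pigeonhole principle: ceiling(57/3).

Final answer: 19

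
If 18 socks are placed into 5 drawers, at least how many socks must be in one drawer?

By the pigeonhole principle: ceiling(18/5).

Final answer: 4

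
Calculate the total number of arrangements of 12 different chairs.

The number of ways to arrange 12 distinct objects is 12!.

Final answer: 12! = 479001600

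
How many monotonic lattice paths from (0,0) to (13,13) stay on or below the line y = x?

Total monotonic paths to (13,13): C(26,13) = 10400600.
Paths that cross above y=x (reflection bijection): C(26,14) = 9657700.
Valid Dyck paths: 10400600 - 9657700.
(This is the Catalan number C_{13}.)

Final answer: C_{13} = 742900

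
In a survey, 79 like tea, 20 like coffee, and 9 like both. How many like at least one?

|A union B| = |A| + |B| - |A intersect B| = 79 + 20 - 9.

Final answer: 90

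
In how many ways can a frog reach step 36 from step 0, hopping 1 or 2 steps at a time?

Condition on the final move: it is a 1-step (f(n-1) ways to get there) or a 2-step (f(n-2) ways), so f(n) = f(n-1) + f(n-2), with f(1)=1, f(2)=2.
Building up term by term: f(1)=1, f(2)=2, f(3)=3, f(4)=5, f(5)=8, f(6)=13, f(7)=21, f(8)=34, f(9)=55, f(10)=89, f(11)=144, f(12)=233, f(13)=377, f(14)=610, f(15)=987, f(16)=1597, f(17)=2584, f(18)=4181, f(19)=6765, f(20)=10946, f(21)=17711, f(22)=28657, f(23)=46368, f(24)=75025, f(25)=121393, f(26)=196418, f(27)=317811, f(28)=514229, f(29)=832040, f(30)=1346269, f(31)=2178309, f(32)=3524578, f(33)=5702887, f(34)=9227465, f(35)=14930352, f(36)=24157817.

Final answer: 24157817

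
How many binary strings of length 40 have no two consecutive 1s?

A valid string ends in 0 (append to any length-(n-1) valid string) or in 01 (append to any length-(n-2) valid string), so a(n) = a(n-1) + a(n-2) with a(1)=2, a(2)=3.
Building up term by term: a(1)=2, a(2)=3, a(3)=5, a(4)=8, a(5)=13, a(6)=21, a(7)=34, a(8)=55, a(9)=89, a(10)=144, a(11)=233, a(12)=377, a(13)=610, a(14)=987, a(15)=1597, a(16)=2584, a(17)=4181, a(18)=6765, a(19)=10946, a(20)=17711, a(21)=28657, a(22)=46368, a(23)=75025, a(24)=121393, a(25)=196418, a(26)=317811, a(27)=514229, a(28)=832040, a(29)=1346269, a(30)=2178309, a(31)=3524578, a(32)=5702887, a(33)=9227465, a(34)=14930352, a(35)=24157817, a(36)=39088169, a(37)=63245986, a(38)=102334155, a(39)=165580141, a(40)=267914296.

Final answer: 267914296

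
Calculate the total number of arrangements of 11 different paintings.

The number of ways to arrange 11 distinct objects is 11!.

Final answer: 11! = 39916800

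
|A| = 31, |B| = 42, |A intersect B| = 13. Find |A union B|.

|A union B| = |A| + |B| - |A intersect B| = 31 + 42 - 13.

Final answer: 60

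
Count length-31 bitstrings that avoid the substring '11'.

Let a(n) count valid strings. If the last bit is 0 the prefix is any valid string of length n-1; if it is 1 the string must end in 01 with a valid prefix of length n-2. So a(n) = a(n-1) + a(n-2), a(1)=2, a(2)=3.
Building up term by term: a(1)=2, a(2)=3, a(3)=5, a(4)=8, a(5)=13, a(6)=21, a(7)=34, a(8)=55, a(9)=89, a(10)=144, a(11)=233, a(12)=377, a(13)=610, a(14)=987, a(15)=1597, a(16)=2584, a(17)=4181, a(18)=6765, a(19)=10946, a(20)=17711, a(21)=28657, a(22)=46368, a(23)=75025, a(24)=121393, a(25)=196418, a(26)=317811, a(27)=514229, a(28)=832040, a(29)=1346269, a(30)=2178309, a(31)=3524578.

Final answer: 3524578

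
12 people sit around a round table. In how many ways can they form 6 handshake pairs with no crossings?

The structures are counted by the Catalan number C_n. Here n = 12/2 = 6.
C_n = C(2n,n) - C(2n,n+1), so C_{6} = C(12,6) - C(12,7) = 924 - 792.

Final answer: C_{6} = 132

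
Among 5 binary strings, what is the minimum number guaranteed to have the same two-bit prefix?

There are 4 possible values for two-bit prefix. With 5 binary strings and 4 categories, by pigeonhole: ceiling(5/4).

Final answer: 2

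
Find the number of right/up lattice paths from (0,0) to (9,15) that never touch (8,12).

Total paths to (9,15): C(24,15) = 1307504.
Paths through (8,12): C(20,12) x C(4,3) = 503880.
Avoiding (8,12): 1307504 - 503880.

Final answer: 803624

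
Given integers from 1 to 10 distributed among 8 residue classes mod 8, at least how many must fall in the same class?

By pigeonhole with 10 objects and 8 categories: ceiling(10/8).

Final answer: 2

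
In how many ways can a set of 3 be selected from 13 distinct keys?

C(13,3) = 13!/(3! x (13-3)!).

Final answer: C(13,3) = 286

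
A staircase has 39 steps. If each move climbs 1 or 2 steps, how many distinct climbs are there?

Condition on the final move: it is a 1-step (f(n-1) ways to get there) or a 2-step (f(n-2) ways), so f(n) = f(n-1) + f(n-2), with f(1)=1, f(2)=2.
Building up term by term: f(1)=1, f(2)=2, f(3)=3, f(4)=5, f(5)=8, f(6)=13, f(7)=21, f(8)=34, f(9)=55, f(10)=89, f(11)=144, f(12)=233, f(13)=377, f(14)=610, f(15)=987, f(16)=1597, f(17)=2584, f(18)=4181, f(19)=6765, f(20)=10946, f(21)=17711, f(22)=28657, f(23)=46368, f(24)=75025, f(25)=121393, f(26)=196418, f(27)=317811, f(28)=514229, f(29)=832040, f(30)=1346269, f(31)=2178309, f(32)=3524578, f(33)=5702887, f(34)=9227465, f(35)=14930352, f(36)=24157817, f(37)=39088169, f(38)=63245986, f(39)=102334155.

Final answer: 102334155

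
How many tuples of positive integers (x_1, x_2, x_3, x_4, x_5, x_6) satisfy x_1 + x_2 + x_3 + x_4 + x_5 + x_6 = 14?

Substitute x'_i = x_i - 1 (so x'_i >= 0). Then sum x'_i = 14 - 6 = 8.
Stars and bars: C(8+6-1, 6-1) = C(13,5).

Final answer: C(13,5) = 1287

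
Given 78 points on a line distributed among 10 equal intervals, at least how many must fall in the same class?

By pigeonhole with 78 objects and 10 categories: ceiling(78/10).

Final answer: 8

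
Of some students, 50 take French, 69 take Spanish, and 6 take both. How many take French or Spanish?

|A union B| = |A| + |B| - |A intersect B| = 50 + 69 - 6.

Final answer: 113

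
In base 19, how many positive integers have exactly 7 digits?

Leading digit: 18 options (nonzero). Other 6 digit(s): 19 options each.
Total: 18 x 19^6.

Final answer: 846825858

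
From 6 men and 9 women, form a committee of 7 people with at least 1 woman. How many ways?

Sum over valid woman counts:
C(9,1)C(6,6) = 9
C(9,2)C(6,5) = 216
C(9,3)C(6,4) = 1260
C(9,4)C(6,3) = 2520
C(9,5)C(6,2) = 1890
C(9,6)C(6,1) = 504
C(9,7)C(6,0) = 36
Total: 9 + 216 + 1260 + 2520 + 1890 + 504 + 36.

Final answer: 6435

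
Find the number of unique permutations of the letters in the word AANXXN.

Letters (A:2, N:2, X:2). Total letters: 6.
Permutations = 6!/(2! x 2! x 2!).

Final answer: 90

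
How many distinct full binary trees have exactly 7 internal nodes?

The structures are counted by the Catalan number C_n. Here n = 7.
C_n = C(2n,n)/(n+1), so C_{7} = C(14,7)/8 = 3432/8.

Final answer: C_{7} = 429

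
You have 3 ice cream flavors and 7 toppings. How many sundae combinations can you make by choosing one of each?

By the multiplication principle: 3 x 7.

Final answer: 21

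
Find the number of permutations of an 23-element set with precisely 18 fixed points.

Choose which 18 elements are fixed: C(23,18) = 33649.
Derange the remaining 5 using D(j) = (j-1)(D(j-1) + D(j-2)), D(0)=1, D(1)=0: D(2)=1, D(3)=2, D(4)=9, D(5)=44.
Total: 33649 x 44.

Final answer: C(23,18) D(5) = 1480556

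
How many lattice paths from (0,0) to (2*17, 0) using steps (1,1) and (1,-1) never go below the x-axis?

Total monotonic paths to (17,17): C(34,17) = 2333606220.
Paths that cross above y=x (reflection bijection): C(34,18) = 2203961430.
Valid Dyck paths: 2333606220 - 2203961430.
(Equivalently, C_{17} = C(34,17)/18 = 2333606220/18.)

Final answer: C_{17} = 129644790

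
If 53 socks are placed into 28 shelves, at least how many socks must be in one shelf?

By the pigeonhole principle: ceiling(53/28).

Final answer: 2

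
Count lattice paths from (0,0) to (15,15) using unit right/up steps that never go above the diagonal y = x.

Total monotonic paths to (15,15): C(30,15) = 155117520.
Reflecting each bad path at its first crossing gives a bijection with paths to (14,16): C(30,16) = 145422675.
Valid Dyck paths: 155117520 - 145422675.
(This is the Catalan number C_{15}.)

Final answer: C_{15} = 9694845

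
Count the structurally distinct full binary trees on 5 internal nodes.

This is counted by the nth Catalan number C_n. Here n = 5.
C_n = (2n)!/(n!(n+1)!), so C_{5} = 10!/(5! x 6!) = C(10,5)/6 = 252/6.

Final answer: C_{5} = 42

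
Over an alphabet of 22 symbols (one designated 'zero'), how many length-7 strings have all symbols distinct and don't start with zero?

First digit: 21 (nonzero). Second: 21 (not first). Third: 20, etc.
Total: 21 x 21 x 20 x 19 x 18 x 17 x 16.

Final answer: 820471680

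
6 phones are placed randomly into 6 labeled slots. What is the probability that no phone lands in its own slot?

Use the recurrence D(n) = (n-1)(D(n-1) + D(n-2)) with D(0)=1, D(1)=0.
Building up: D(2)=1, D(3)=2, D(4)=9, D(5)=44, D(6)=265.
Total arrangements: 6! = 720.
Probability = D(6)/6! = 53/144.

Final answer: D(6)/6! = 265/720 = 0.368056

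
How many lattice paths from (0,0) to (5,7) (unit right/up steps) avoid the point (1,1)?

Total paths to (5,7): C(12,7) = 792.
Paths through (1,1): C(2,1) x C(10,6) = 420.
Avoiding (1,1): 792 - 420.

Final answer: 372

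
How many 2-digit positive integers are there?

These are the integers in [10^1, 10^2), so the count is 10^2 - 10^1 = 9 x 10^1.

Final answer: 90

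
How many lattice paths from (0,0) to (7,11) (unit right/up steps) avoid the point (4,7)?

Total paths to (7,11): C(18,11) = 31824.
Paths through (4,7): C(11,7) x C(7,4) = 11550.
Avoiding (4,7): 31824 - 11550.

Final answer: 20274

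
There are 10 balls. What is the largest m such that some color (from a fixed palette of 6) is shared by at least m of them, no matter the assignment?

There are 6 possible values for color (from a fixed palette of 6). With 10 balls and 6 categories, by pigeonhole: ceiling(10/6).

Final answer: 2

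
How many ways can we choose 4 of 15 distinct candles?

C(15,4) = 15!/(4! x (15-4)!).

Final answer: C(15,4) = 1365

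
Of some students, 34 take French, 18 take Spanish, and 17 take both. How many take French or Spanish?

|A union B| = |A| + |B| - |A intersect B| = 34 + 18 - 17.

Final answer: 35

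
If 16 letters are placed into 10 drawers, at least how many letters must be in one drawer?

By the pigeonhole principle: ceiling(16/10).

Final answer: 2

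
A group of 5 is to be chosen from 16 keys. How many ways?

C(16,5) = 16!/(5! x 11!).

Final answer: \binom{16}{5} = 4368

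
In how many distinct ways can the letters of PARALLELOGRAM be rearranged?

Letters (A:3, E:1, G:1, L:3, M:1, O:1, P:1, R:2). Total letters: 13.
Permutations = 13!/(3! x 3! x 2!).

Final answer: 86486400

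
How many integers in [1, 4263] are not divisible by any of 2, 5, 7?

|div by 2|=2131, |div by 5|=852, |div by 7|=609.
|div by 2&5|=426, |div by 2&7|=304, |div by 5&7|=121, |div by all|=60.
By inclusion-exclusion, divisible by at least one: 2131+852+609-426-304-121+60 = 2801.
Not divisible by any: 4263 - 2801.

Final answer: 1462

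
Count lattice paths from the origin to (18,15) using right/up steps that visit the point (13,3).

Paths (0,0)->(13,3): C(16,3) = 560.
Paths (13,3)->(18,15): C(17,12) = 6188.
By multiplication principle: 560 x 6188.

Final answer: 3465280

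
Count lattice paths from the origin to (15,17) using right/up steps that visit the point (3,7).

Paths (0,0)->(3,7): C(10,7) = 120.
Paths (3,7)->(15,17): C(22,10) = 646646.
By multiplication principle: 120 x 646646.

Final answer: 77597520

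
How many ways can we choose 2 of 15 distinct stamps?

C(15,2) = 15!/(2! x (15-2)!).

Final answer: C(15,2) = 105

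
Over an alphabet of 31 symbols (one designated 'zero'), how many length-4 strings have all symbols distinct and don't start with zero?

The leading digit has 30 choices (anything but zero); the next has 30 (anything but the first), then 29, and so on, one fewer each time.
Total: 30 x 30 x 29 x 28.

Final answer: 730800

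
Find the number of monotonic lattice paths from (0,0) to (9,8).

Each path has 9 right steps and 8 up steps in some order (17 steps total).
Choose which 8 of the 17 steps are up: C(17,8).

Final answer: C(17,8) = 24310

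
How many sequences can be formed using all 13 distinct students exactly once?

The number of ways to arrange 13 distinct objects is 13!.

Final answer: 13! = 6227020800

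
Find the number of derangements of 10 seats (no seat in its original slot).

Use the recurrence D(n) = (n-1)(D(n-1) + D(n-2)) with D(0)=1, D(1)=0.
D(2) = 1 x (0 + 1) = 1
D(3) = 2 x (1 + 0) = 2
D(4) = 3 x (2 + 1) = 9
D(5) = 4 x (9 + 2) = 44
D(6) = 5 x (44 + 9) = 265
D(7) = 6 x (265 + 44) = 1854
D(8) = 7 x (1854 + 265) = 14833
D(9) = 8 x (14833 + 1854) = 133496
D(10) = 9 x (D(9) + D(8)) = 9 x (133496 + 14833)

Final answer: D(10) = 1334961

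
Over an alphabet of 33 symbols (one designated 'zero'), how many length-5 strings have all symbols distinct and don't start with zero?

First digit: 32 (nonzero). Second: 32 (not first). Third: 31, etc.
Total: 32 x 32 x 31 x 30 x 29.

Final answer: 27617280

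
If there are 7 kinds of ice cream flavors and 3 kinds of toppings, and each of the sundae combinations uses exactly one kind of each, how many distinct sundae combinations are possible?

By the multiplication principle: 7 x 3.

Final answer: 21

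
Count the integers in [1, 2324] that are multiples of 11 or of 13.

Multiples of 11: 211. Multiples of 13: 178. Of both (lcm=143): 16.
By inclusion-exclusion: 211 + 178 - 16.

Final answer: 373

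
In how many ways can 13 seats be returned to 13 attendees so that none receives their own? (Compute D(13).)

Use the recurrence D(n) = (n-1)(D(n-1) + D(n-2)) with D(0)=1, D(1)=0.
D(2) = 1 x (0 + 1) = 1
D(3) = 2 x (1 + 0) = 2
D(4) = 3 x (2 + 1) = 9
D(5) = 4 x (9 + 2) = 44
D(6) = 5 x (44 + 9) = 265
D(7) = 6 x (265 + 44) = 1854
D(8) = 7 x (1854 + 265) = 14833
D(9) = 8 x (14833 + 1854) = 133496
D(10) = 9 x (133496 + 14833) = 1334961
D(11) = 10 x (1334961 + 133496) = 14684570
D(12) = 11 x (14684570 + 1334961) = 176214841
D(13) = 12 x (D(12) + D(11)) = 12 x (176214841 + 14684570)

Final answer: D(13) = 2290792932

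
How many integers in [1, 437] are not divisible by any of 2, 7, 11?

|div by 2|=218, |div by 7|=62, |div by 11|=39.
|div by 2&7|=31, |div by 2&11|=19, |div by 7&11|=5, |div by all|=2.
By inclusion-exclusion, divisible by at least one: 218+62+39-31-19-5+2 = 266.
Not divisible by any: 437 - 266.

Final answer: 171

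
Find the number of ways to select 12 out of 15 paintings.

C(15,12) = 15!/(12! x 3!).

Final answer: \binom{15}{12} = 455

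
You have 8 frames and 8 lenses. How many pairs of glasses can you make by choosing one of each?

By the multiplication principle: 8 x 8.

Final answer: 64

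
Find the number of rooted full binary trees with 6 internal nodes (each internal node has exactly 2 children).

The structures are counted by the Catalan number C_n. Here n = 6.
C_n = C(2n,n)/(n+1), so C_{6} = C(12,6)/7 = 924/7.

Final answer: C_{6} = 132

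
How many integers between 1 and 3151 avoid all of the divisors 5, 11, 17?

|div by 5|=630, |div by 11|=286, |div by 17|=185.
|div by 5&11|=57, |div by 5&17|=37, |div by 11&17|=16, |div by all|=3.
By inclusion-exclusion, divisible by at least one: 630+286+185-57-37-16+3 = 994.
Not divisible by any: 3151 - 994.

Final answer: 2157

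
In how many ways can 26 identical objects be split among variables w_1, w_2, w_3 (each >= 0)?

Stars and bars with 26 stars and 2 bars:
C(26+3-1, 3-1) = C(28,2).

Final answer: C(28,2) = 378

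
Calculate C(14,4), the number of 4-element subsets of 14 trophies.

C(14,4) = 14!/(4! x 10!).

Final answer: \binom{14}{4} = 1001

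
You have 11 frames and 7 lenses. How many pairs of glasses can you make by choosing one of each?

By the multiplication principle: 11 x 7.

Final answer: 77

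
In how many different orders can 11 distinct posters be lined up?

The number of ways to arrange 11 distinct objects is 11!.

Final answer: 11! = 39916800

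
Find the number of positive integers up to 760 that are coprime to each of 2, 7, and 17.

|div by 2|=380, |div by 7|=108, |div by 17|=44.
|div by 2&7|=54, |div by 2&17|=22, |div by 7&17|=6, |div by all|=3.
By inclusion-exclusion, divisible by at least one: 380+108+44-54-22-6+3 = 453.
Not divisible by any: 760 - 453.

Final answer: 307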